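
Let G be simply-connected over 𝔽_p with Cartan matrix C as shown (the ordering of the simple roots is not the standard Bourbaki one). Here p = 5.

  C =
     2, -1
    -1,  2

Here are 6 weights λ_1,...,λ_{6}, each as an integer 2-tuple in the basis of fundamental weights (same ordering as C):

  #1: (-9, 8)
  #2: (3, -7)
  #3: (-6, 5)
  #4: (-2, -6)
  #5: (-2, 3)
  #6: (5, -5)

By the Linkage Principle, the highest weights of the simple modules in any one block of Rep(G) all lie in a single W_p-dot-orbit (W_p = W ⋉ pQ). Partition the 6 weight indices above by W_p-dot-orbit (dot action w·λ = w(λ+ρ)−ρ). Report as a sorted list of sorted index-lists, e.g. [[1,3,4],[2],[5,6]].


A_2 Cartan matrix, 2 simple roots permuted; ρ=(1,1).

Ā_5 reps of the 6 weights (A_2, coords as presented):

  λ_1 → (1, 3);  λ_2 → (1, 3);  λ_3 → (4, 0);  λ_4 → (4, 0);  λ_5 → (1, 3);  λ_6 → (1, 3)

Grouping the 6 weights by Ā_5-representative: 2 linkage classes.

[[1, 2, 5, 6], [3, 4]]


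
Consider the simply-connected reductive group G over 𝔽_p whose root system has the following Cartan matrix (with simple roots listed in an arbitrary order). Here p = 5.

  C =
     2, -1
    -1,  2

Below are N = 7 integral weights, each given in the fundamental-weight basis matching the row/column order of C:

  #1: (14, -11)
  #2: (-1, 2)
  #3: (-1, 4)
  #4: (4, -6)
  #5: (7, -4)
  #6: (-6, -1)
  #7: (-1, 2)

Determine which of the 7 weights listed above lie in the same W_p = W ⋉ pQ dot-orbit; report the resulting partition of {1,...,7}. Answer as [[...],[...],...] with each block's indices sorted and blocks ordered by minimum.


Root system A_2: the 2×2 matrix C matches after relabeling.

Each λ_j+ρ reduced to Ā_5; 2-tuples below use C's row order:

  λ_1 → (0, 5) · λ_2 → (0, 3) · λ_3 → (0, 5) · λ_4 → (0, 5) · λ_5 → (2, 0) · λ_6 → (0, 5) · λ_7 → (0, 3)

Grouping the 7 weights by Ā_5-representative: 3 linkage classes.

[[1, 3, 4, 6], [2, 7], [5]]


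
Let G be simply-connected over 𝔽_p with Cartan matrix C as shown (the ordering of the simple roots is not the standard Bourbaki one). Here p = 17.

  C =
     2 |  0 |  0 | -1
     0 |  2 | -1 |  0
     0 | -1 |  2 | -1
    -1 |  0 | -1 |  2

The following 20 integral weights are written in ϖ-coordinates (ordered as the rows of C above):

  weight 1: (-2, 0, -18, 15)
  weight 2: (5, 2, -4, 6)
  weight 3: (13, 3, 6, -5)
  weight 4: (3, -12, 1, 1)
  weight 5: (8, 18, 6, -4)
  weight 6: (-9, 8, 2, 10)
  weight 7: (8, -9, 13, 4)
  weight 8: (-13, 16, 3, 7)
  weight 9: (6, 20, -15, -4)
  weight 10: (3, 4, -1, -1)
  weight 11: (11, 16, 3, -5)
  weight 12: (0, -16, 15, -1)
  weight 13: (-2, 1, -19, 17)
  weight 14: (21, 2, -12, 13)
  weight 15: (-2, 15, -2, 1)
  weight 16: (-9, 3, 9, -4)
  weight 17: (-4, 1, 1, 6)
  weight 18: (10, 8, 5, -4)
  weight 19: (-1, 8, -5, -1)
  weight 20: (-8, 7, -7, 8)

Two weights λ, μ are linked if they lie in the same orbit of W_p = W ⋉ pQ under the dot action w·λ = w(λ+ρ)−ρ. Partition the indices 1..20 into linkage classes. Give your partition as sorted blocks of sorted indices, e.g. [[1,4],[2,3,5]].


A_4 Cartan matrix, 4 simple roots permuted; ρ=(1,1,1,1).

W_17-reps of the 20 weights in Ā_17 (same 4-coord order as C):

    1: (1, 15, 1, 0)
    2: (6, 0, 3, 4)
    3: (6, 0, 3, 4)
    4: (3, 2, 2, 4)
    5: (3, 2, 2, 4)
    6: (2, 3, 3, 3)
    7: (2, 3, 3, 3)
    8: (4, 5, 0, 0)
    9: (6, 0, 3, 4)
    10: (4, 5, 0, 0)
    11: (4, 5, 0, 0)
    12: (1, 15, 1, 0)
    13: (1, 15, 1, 0)
    14: (2, 3, 3, 3)
    15: (1, 15, 1, 0)
    16: (3, 3, 1, 7)
    17: (3, 2, 2, 4)
    18: (2, 3, 3, 3)
    19: (4, 5, 0, 0)
    20: (3, 2, 2, 4)

The 20 indices split into 6 linkage classes (same alcove rep ⇔ same W_17-dot-orbit):

[[1, 12, 13, 15], [2, 3, 9], [4, 5, 17, 20], [6, 7, 14, 18], [8, 10, 11, 19], [16]]


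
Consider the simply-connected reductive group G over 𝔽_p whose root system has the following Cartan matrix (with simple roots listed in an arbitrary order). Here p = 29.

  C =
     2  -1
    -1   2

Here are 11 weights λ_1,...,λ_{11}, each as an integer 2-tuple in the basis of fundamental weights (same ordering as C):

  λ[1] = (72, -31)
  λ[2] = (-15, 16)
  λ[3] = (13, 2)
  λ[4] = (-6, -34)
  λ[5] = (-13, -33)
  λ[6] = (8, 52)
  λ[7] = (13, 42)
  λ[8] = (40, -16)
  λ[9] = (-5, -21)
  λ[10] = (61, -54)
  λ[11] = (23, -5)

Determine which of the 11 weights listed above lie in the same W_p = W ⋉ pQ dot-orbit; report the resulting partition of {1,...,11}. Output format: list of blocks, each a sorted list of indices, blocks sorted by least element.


Root system A_2: the 2×2 matrix C matches after relabeling.

Ā_29 reps of the 11 weights (A_2, coords as presented):

  1: (14, 1);  2: (14, 3);  3: (14, 3);  4: (20, 4);  5: (14, 3);  6: (20, 4);  7: (14, 1);  8: (14, 3);  9: (20, 4);  10: (20, 4);  11: (20, 4)

Grouping the 11 weights by Ā_29-representative: 3 linkage classes.

[[1, 7], [2, 3, 5, 8], [4, 6, 9, 10, 11]]


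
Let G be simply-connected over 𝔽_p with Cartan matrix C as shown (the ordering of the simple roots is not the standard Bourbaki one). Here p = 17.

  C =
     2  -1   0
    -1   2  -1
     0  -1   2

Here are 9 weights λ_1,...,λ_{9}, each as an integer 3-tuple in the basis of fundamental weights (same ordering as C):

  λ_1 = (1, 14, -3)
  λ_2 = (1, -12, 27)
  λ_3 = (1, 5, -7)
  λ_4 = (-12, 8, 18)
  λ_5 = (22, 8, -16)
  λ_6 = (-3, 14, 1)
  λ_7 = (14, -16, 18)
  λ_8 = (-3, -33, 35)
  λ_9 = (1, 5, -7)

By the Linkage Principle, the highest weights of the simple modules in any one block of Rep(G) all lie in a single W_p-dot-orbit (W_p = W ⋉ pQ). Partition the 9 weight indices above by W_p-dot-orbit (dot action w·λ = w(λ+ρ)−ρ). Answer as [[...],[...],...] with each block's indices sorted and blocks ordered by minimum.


A_3 Cartan matrix, 3 simple roots permuted; ρ=(1,1,1).

Ā_17 reps of the 9 weights (A_3, coords as presented):

  [1] (2, 13, 2);  [2] (2, 0, 6);  [3] (2, 0, 6);  [4] (2, 0, 6);  [5] (2, 0, 6);  [6] (2, 13, 2);  [7] (2, 13, 2);  [8] (2, 13, 2);  [9] (2, 0, 6)

These 9 weights hit 2 W_17-dot-orbits; sizes (4, 5):

[[1, 6, 7, 8], [2, 3, 4, 5, 9]]


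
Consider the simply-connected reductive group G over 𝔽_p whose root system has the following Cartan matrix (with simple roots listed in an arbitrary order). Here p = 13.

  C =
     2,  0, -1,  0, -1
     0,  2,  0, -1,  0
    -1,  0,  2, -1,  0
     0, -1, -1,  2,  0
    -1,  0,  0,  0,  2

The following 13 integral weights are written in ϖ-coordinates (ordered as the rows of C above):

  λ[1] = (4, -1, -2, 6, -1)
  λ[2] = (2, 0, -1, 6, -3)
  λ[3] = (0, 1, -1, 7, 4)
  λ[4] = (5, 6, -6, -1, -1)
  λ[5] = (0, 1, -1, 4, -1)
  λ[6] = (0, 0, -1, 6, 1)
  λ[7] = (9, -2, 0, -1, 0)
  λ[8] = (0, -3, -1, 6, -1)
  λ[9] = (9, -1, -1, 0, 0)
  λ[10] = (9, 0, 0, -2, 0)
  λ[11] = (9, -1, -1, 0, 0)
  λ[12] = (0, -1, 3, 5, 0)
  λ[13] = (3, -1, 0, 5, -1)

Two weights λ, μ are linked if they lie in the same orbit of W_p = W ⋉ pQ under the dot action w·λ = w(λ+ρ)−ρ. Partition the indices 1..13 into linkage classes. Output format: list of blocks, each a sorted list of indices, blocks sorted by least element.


Root system A_5: the 5×5 matrix C matches after relabeling.

Alcove-folded reps (p=13, 13 weights, presented ϖ-order):

  λ_1+ρ ↦ (4, 0, 1, 6, 0);  λ_2+ρ ↦ (1, 1, 0, 7, 2);  λ_3+ρ ↦ (1, 1, 0, 7, 2);  λ_4+ρ ↦ (1, 2, 0, 5, 0);  λ_5+ρ ↦ (1, 2, 0, 5, 0);  λ_6+ρ ↦ (1, 1, 0, 7, 2);  λ_7+ρ ↦ (10, 0, 0, 1, 1);  λ_8+ρ ↦ (1, 2, 0, 5, 0);  λ_9+ρ ↦ (10, 0, 0, 1, 1);  λ_10+ρ ↦ (10, 0, 0, 1, 1);  λ_11+ρ ↦ (10, 0, 0, 1, 1);  λ_12+ρ ↦ (1, 0, 4, 6, 1);  λ_13+ρ ↦ (4, 0, 1, 6, 0)

Linkage partition of the 13 weights (5 classes, p=13):

[[1, 13], [2, 3, 6], [4, 5, 8], [7, 9, 10, 11], [12]]


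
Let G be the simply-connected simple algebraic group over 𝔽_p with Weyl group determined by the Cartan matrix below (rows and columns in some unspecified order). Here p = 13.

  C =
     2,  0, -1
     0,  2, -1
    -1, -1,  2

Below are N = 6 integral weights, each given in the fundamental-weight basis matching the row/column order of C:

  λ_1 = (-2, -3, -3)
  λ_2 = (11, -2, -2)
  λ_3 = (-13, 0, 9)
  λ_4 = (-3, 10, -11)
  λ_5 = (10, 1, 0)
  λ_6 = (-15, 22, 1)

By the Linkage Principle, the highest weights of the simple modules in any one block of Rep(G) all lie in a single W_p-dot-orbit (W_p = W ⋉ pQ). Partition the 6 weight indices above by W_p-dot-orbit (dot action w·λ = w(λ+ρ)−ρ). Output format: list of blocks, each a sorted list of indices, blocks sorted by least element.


A_3 Cartan matrix, 3 simple roots permuted; ρ=(1,1,1).

Alcove-folded reps (p=13, 6 weights, presented ϖ-order):

  λ_1 → (2, 1, 2) · λ_2 → (10, 1, 1) · λ_3 → (10, 1, 1) · λ_4 → (10, 1, 1) · λ_5 → (10, 1, 1) · λ_6 → (10, 1, 1)

2 distinct reps among the 6 weights ⇒ 2 W_13-linkage classes:

[[1], [2, 3, 4, 5, 6]]


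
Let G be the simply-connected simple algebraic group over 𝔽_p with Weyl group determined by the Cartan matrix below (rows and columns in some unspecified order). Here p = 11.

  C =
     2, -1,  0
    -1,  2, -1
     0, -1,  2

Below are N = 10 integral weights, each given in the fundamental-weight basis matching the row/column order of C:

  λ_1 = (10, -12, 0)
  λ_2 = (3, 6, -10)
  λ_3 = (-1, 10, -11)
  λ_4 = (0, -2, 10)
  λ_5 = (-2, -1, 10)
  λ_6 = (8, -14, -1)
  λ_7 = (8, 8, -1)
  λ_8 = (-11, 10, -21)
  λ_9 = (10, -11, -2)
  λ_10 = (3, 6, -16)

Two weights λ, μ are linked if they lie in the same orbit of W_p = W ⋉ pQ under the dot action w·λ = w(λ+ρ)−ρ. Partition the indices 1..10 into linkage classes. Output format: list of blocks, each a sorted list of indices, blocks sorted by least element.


A_3 Cartan matrix, 3 simple roots permuted; ρ=(1,1,1).

Alcove-folded reps (p=11, 10 weights, presented ϖ-order):

    λ_1+ρ ↦ (0, 1, 10)
    λ_2+ρ ↦ (2, 2, 7)
    λ_3+ρ ↦ (0, 1, 10)
    λ_4+ρ ↦ (0, 1, 10)
    λ_5+ρ ↦ (0, 1, 10)
    λ_6+ρ ↦ (2, 2, 7)
    λ_7+ρ ↦ (2, 2, 7)
    λ_8+ρ ↦ (0, 2, 8)
    λ_9+ρ ↦ (0, 1, 10)
    λ_10+ρ ↦ (0, 4, 3)

Partition of {1..10} into 4 W_11-dot-orbits:

[[1, 3, 4, 5, 9], [2, 6, 7], [8], [10]]


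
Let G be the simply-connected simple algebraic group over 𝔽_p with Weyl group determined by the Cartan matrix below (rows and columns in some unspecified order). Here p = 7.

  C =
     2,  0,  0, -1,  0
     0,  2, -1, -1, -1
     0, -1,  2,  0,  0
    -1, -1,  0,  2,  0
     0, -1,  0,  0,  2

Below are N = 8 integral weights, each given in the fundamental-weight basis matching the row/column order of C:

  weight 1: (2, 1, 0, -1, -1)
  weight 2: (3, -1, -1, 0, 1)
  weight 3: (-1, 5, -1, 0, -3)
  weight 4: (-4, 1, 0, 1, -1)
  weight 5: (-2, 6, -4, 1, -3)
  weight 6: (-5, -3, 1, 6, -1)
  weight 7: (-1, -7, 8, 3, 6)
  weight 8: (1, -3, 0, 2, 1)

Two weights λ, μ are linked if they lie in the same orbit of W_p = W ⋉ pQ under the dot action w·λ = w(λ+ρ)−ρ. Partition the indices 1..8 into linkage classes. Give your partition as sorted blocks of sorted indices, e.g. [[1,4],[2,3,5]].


D_5 Cartan matrix, 5 simple roots permuted; ρ=(1,1,1,1,1).

Each λ_j+ρ reduced to Ā_7; 5-tuples below use C's row order:

    1: (2, 1, 1, 1, 0)
    2: (4, 0, 0, 0, 2)
    3: (4, 0, 0, 0, 2)
    4: (2, 1, 1, 1, 0)
    5: (2, 1, 1, 1, 0)
    6: (4, 0, 0, 0, 2)
    7: (4, 0, 0, 0, 2)
    8: (2, 1, 1, 1, 0)

The 8 indices split into 2 linkage classes (same alcove rep ⇔ same W_7-dot-orbit):

[[1, 4, 5, 8], [2, 3, 6, 7]]


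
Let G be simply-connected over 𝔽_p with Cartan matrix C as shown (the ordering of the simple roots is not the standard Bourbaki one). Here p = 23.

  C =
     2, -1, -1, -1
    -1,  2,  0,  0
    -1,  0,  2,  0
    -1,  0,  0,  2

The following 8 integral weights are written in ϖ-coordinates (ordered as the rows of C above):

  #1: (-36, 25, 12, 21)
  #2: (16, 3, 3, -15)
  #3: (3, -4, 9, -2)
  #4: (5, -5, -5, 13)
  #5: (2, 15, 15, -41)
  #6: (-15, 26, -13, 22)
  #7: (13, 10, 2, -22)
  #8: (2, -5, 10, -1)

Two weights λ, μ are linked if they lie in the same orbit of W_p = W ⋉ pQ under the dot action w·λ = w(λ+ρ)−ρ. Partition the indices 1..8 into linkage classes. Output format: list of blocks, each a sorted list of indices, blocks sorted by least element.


D_4 Cartan matrix, 4 simple roots permuted; ρ=(1,1,1,1).

Each λ_j+ρ reduced to Ā_23; 4-tuples below use C's row order:

  [1] (0, 3, 10, 1)
  [2] (2, 2, 2, 12)
  [3] (0, 3, 10, 1)
  [4] (2, 2, 2, 12)
  [5] (2, 2, 2, 12)
  [6] (0, 3, 10, 1)
  [7] (2, 2, 2, 12)
  [8] (0, 3, 10, 1)

Partition of {1..8} into 2 W_23-dot-orbits:

[[1, 3, 6, 8], [2, 4, 5, 7]]


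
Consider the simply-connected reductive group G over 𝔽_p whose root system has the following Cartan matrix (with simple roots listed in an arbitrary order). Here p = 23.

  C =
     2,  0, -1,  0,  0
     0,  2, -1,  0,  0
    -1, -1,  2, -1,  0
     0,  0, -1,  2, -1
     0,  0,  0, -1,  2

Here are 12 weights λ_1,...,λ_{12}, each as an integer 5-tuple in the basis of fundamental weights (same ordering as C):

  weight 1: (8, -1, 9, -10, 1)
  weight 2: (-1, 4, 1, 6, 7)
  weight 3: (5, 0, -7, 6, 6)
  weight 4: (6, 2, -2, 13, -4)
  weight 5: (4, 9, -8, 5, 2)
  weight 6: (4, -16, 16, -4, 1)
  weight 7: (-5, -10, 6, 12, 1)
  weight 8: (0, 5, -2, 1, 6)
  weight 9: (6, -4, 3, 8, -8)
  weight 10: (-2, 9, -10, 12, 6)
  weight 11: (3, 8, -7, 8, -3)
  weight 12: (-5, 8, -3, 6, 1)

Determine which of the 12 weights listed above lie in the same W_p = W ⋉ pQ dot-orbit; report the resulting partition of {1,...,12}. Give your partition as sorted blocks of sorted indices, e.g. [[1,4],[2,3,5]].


Cartan matrix: type D_5 (|W|=1920); un-permuting the 5 rows.

Each λ_j+ρ reduced to Ā_23; 5-tuples below use C's row order:

  1: (9, 0, 1, 2, 7);  2: (0, 5, 1, 1, 7);  3: (0, 5, 1, 1, 7);  4: (6, 2, 1, 0, 3);  5: (2, 3, 4, 1, 2);  6: (4, 14, 1, 1, 1);  7: (2, 3, 4, 1, 2);  8: (0, 5, 1, 1, 7);  9: (7, 3, 1, 2, 7);  10: (9, 0, 1, 2, 7);  11: (2, 3, 4, 1, 2);  12: (2, 3, 4, 1, 2)

Grouping the 12 weights by Ā_23-representative: 6 linkage classes.

[[1, 10], [2, 3, 8], [4], [5, 7, 11, 12], [6], [9]]


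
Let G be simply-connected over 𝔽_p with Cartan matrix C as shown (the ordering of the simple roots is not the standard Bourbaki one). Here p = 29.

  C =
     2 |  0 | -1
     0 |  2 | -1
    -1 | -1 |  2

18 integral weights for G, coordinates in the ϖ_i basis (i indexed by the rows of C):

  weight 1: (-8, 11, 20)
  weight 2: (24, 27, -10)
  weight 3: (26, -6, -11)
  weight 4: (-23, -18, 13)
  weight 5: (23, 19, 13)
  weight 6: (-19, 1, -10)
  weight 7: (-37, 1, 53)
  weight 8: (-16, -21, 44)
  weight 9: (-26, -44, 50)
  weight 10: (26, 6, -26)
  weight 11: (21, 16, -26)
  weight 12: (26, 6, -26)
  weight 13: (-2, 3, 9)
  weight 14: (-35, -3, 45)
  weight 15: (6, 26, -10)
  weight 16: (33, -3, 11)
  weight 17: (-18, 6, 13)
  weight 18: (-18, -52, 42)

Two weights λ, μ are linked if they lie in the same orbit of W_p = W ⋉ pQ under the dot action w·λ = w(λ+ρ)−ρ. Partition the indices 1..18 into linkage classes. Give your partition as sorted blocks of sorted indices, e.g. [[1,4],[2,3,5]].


Cartan matrix: type A_3 (|W|=24); un-permuting the 3 rows.

Ā_29 reps of the 18 weights (A_3, coords as presented):

    λ_1+ρ ↦ (3, 8, 14)
    λ_2+ρ ↦ (1, 4, 9)
    λ_3+ρ ↦ (12, 10, 5)
    λ_4+ρ ↦ (3, 8, 14)
    λ_5+ρ ↦ (5, 9, 0)
    λ_6+ρ ↦ (2, 18, 7)
    λ_7+ρ ↦ (2, 18, 7)
    λ_8+ρ ↦ (1, 4, 9)
    λ_9+ρ ↦ (14, 4, 3)
    λ_10+ρ ↦ (2, 18, 7)
    λ_11+ρ ↦ (3, 8, 14)
    λ_12+ρ ↦ (2, 18, 7)
    λ_13+ρ ↦ (1, 4, 9)
    λ_14+ρ ↦ (12, 10, 5)
    λ_15+ρ ↦ (2, 18, 7)
    λ_16+ρ ↦ (12, 10, 5)
    λ_17+ρ ↦ (14, 4, 3)
    λ_18+ρ ↦ (14, 4, 3)

These 18 weights hit 6 W_29-dot-orbits; sizes (3, 3, 3, 1, 5, 3):

[[1, 4, 11], [2, 8, 13], [3, 14, 16], [5], [6, 7, 10, 12, 15], [9, 17, 18]]


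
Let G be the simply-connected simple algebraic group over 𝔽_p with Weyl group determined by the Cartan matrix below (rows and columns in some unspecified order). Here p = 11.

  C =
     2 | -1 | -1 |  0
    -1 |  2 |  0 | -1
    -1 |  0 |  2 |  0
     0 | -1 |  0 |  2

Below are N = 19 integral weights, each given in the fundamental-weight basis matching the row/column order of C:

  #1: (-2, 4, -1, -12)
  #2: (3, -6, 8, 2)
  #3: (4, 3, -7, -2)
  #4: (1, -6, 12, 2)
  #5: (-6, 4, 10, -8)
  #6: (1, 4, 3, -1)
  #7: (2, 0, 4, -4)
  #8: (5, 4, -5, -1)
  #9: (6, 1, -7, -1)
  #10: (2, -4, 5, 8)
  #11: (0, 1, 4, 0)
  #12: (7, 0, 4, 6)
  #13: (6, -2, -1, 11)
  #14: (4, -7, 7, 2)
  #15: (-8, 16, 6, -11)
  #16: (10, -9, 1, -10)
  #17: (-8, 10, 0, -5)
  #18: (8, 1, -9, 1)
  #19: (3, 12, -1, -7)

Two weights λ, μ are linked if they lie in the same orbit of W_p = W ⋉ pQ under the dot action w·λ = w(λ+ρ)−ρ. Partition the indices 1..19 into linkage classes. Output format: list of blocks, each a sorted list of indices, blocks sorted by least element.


C ↔ A_4 under row/col permutation; |W(A_4)| = 120.

Ā_11 reps of the 19 weights (A_4, coords as presented):

    λ_1 → (1, 0, 6, 4)
    λ_2 → (1, 2, 6, 0)
    λ_3 → (1, 2, 5, 1)
    λ_4 → (1, 2, 6, 0)
    λ_5 → (2, 5, 4, 0)
    λ_6 → (2, 5, 4, 0)
    λ_7 → (1, 2, 5, 1)
    λ_8 → (2, 5, 4, 0)
    λ_9 → (1, 2, 6, 0)
    λ_10 → (0, 3, 2, 2)
    λ_11 → (1, 2, 5, 1)
    λ_12 → (1, 2, 5, 1)
    λ_13 → (1, 0, 6, 4)
    λ_14 → (1, 2, 5, 1)
    λ_15 → (1, 0, 6, 4)
    λ_16 → (0, 3, 2, 2)
    λ_17 → (1, 0, 6, 4)
    λ_18 → (1, 2, 6, 0)
    λ_19 → (2, 5, 4, 0)

The 19 indices split into 5 linkage classes (same alcove rep ⇔ same W_11-dot-orbit):

[[1, 13, 15, 17], [2, 4, 9, 18], [3, 7, 11, 12, 14], [5, 6, 8, 19], [10, 16]]


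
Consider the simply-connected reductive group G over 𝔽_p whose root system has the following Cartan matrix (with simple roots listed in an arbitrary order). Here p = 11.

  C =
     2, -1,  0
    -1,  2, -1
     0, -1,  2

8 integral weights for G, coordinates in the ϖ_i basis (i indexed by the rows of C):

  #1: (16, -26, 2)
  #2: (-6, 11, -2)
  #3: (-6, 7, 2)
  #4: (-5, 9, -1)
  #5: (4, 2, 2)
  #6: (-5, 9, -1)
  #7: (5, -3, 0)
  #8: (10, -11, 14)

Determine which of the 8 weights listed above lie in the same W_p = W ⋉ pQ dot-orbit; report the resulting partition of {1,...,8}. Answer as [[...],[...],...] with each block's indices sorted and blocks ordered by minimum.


C ↔ A_3 under row/col permutation; |W(A_3)| = 24.

Alcove-folded reps (p=11, 8 weights, presented ϖ-order):

  λ_1 → (5, 3, 3)
  λ_2 → (4, 6, 0)
  λ_3 → (5, 3, 3)
  λ_4 → (4, 6, 0)
  λ_5 → (5, 3, 3)
  λ_6 → (4, 6, 0)
  λ_7 → (4, 1, 1)
  λ_8 → (4, 6, 0)

Linkage partition of the 8 weights (3 classes, p=11):

[[1, 3, 5], [2, 4, 6, 8], [7]]


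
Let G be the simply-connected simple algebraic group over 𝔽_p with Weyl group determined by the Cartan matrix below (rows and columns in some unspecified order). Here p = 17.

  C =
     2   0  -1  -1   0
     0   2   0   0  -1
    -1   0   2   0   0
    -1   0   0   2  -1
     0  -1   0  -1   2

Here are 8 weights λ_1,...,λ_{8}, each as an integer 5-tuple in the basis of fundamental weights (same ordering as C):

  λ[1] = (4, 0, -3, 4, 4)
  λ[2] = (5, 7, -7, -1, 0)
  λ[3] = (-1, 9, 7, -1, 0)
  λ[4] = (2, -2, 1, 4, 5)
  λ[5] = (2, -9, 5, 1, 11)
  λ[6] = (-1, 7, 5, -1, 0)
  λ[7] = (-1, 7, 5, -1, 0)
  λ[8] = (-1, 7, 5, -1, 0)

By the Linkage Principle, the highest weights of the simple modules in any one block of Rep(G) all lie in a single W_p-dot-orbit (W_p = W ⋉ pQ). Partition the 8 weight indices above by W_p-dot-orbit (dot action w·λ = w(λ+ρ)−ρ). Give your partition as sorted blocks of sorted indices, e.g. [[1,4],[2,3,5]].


Root system A_5: the 5×5 matrix C matches after relabeling.

Ā_17 reps of the 8 weights (A_5, coords as presented):

  λ_1 → (3, 1, 2, 5, 5) · λ_2 → (0, 8, 6, 0, 1) · λ_3 → (0, 8, 6, 0, 1) · λ_4 → (3, 1, 2, 5, 5) · λ_5 → (3, 2, 0, 2, 4) · λ_6 → (0, 8, 6, 0, 1) · λ_7 → (0, 8, 6, 0, 1) · λ_8 → (0, 8, 6, 0, 1)

Partition of {1..8} into 3 W_17-dot-orbits:

[[1, 4], [2, 3, 6, 7, 8], [5]]


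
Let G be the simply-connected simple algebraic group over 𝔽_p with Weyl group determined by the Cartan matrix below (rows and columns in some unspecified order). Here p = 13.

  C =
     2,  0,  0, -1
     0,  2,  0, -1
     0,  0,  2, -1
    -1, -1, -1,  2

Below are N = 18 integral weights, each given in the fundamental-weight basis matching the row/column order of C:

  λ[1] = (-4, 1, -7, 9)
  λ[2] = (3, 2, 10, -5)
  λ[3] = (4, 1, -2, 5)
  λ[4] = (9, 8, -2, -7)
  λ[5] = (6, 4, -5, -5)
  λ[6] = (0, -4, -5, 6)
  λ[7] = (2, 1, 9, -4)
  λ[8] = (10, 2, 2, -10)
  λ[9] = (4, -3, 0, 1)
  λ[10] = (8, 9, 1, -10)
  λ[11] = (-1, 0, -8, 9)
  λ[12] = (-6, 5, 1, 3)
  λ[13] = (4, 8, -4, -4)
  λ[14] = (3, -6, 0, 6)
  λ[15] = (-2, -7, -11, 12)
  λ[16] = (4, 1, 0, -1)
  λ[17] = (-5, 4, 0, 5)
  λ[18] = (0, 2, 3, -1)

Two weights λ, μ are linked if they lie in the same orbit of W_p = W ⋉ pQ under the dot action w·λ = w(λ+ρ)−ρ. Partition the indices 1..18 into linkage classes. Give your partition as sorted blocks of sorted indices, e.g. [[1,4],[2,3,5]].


C ↔ D_4 under row/col permutation; |W(D_4)| = 192.

Ā_13 reps of the 18 weights (D_4, coords as presented):

    [1] (3, 2, 6, 1)
    [2] (0, 1, 7, 2)
    [3] (5, 2, 1, 0)
    [4] (3, 2, 6, 1)
    [5] (1, 3, 4, 0)
    [6] (1, 3, 4, 0)
    [7] (0, 1, 7, 2)
    [8] (1, 3, 3, 2)
    [9] (5, 2, 1, 0)
    [10] (0, 1, 7, 2)
    [11] (0, 1, 7, 2)
    [12] (4, 5, 1, 1)
    [13] (1, 3, 3, 2)
    [14] (4, 5, 1, 1)
    [15] (3, 2, 6, 1)
    [16] (5, 2, 1, 0)
    [17] (4, 5, 1, 1)
    [18] (1, 3, 4, 0)

Grouping the 18 weights by Ā_13-representative: 6 linkage classes.

[[1, 4, 15], [2, 7, 10, 11], [3, 9, 16], [5, 6, 18], [8, 13], [12, 14, 17]]


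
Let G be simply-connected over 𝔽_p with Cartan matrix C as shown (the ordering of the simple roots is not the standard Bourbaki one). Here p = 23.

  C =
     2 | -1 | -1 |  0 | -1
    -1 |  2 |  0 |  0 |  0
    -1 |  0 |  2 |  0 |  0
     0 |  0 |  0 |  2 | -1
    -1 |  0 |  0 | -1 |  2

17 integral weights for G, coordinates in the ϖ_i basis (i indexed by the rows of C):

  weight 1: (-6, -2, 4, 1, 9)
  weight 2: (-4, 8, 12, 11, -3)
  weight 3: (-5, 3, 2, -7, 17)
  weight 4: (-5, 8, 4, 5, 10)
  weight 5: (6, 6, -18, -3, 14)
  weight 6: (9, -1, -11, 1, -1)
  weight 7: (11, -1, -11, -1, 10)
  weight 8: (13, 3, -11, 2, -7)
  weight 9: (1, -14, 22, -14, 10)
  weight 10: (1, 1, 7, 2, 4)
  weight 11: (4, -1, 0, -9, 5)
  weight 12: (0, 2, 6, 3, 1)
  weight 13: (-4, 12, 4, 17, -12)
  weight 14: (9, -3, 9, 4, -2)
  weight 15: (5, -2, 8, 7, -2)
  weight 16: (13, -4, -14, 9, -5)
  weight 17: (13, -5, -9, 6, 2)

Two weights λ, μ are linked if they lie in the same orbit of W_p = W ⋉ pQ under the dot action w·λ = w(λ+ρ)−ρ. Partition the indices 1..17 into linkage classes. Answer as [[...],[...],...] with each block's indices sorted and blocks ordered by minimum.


Root system D_5: the 5×5 matrix C matches after relabeling.

W_23-reps of the 17 weights in Ā_23 (same 5-coord order as C):

  1: (0, 5, 1, 2, 4)
  2: (1, 3, 7, 4, 2)
  3: (3, 0, 1, 6, 2)
  4: (0, 5, 1, 2, 4)
  5: (1, 3, 7, 4, 2)
  6: (0, 0, 10, 2, 0)
  7: (0, 0, 10, 2, 0)
  8: (2, 2, 8, 3, 1)
  9: (0, 0, 10, 2, 0)
  10: (2, 2, 8, 3, 1)
  11: (3, 0, 1, 6, 2)
  12: (1, 3, 7, 4, 2)
  13: (1, 1, 9, 4, 3)
  14: (1, 1, 9, 4, 3)
  15: (1, 1, 9, 4, 3)
  16: (1, 3, 7, 4, 2)
  17: (1, 3, 7, 4, 2)

Partition of {1..17} into 6 W_23-dot-orbits:

[[1, 4], [2, 5, 12, 16, 17], [3, 11], [6, 7, 9], [8, 10], [13, 14, 15]]


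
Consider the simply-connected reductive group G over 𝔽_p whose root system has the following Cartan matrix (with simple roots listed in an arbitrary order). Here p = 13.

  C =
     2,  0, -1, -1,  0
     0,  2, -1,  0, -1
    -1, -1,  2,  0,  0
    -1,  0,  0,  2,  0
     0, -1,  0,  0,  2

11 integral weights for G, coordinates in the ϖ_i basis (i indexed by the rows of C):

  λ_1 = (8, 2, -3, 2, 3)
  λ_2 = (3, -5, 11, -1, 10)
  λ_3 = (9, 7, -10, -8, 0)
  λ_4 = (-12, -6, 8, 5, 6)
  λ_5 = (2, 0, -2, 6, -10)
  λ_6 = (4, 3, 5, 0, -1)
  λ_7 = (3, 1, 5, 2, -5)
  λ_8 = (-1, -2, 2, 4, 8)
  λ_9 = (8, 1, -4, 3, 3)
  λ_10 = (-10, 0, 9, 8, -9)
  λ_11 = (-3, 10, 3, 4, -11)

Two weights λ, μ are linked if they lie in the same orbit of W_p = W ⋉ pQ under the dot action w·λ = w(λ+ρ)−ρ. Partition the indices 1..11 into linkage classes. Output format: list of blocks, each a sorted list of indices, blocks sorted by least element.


C ↔ A_5 under row/col permutation; |W(A_5)| = 720.

λ_j+ρ reflected into Ā_13 (⟨·,θ^∨⟩≤13); 5-tuples as given:

  λ_1 → (6, 1, 2, 1, 0) · λ_2 → (6, 1, 2, 1, 0) · λ_3 → (6, 1, 2, 1, 0) · λ_4 → (1, 2, 4, 4, 0) · λ_5 → (6, 1, 2, 1, 0) · λ_6 → (3, 1, 6, 0, 1) · λ_7 → (4, 2, 4, 1, 0) · λ_8 → (0, 1, 2, 2, 5) · λ_9 → (6, 1, 2, 1, 0) · λ_10 → (3, 1, 6, 0, 1) · λ_11 → (0, 1, 2, 2, 5)

Grouping the 11 weights by Ā_13-representative: 5 linkage classes.

[[1, 2, 3, 5, 9], [4], [6, 10], [7], [8, 11]]


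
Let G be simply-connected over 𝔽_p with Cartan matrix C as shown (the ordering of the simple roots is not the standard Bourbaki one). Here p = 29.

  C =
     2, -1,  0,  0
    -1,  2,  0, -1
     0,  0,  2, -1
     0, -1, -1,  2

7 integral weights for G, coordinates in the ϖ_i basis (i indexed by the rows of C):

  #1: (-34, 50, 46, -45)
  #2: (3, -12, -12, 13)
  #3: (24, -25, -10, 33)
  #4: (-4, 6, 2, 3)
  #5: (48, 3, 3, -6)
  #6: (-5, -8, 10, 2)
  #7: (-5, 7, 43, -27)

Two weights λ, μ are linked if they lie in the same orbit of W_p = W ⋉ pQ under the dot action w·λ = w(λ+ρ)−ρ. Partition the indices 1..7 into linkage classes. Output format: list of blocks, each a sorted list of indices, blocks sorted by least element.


Root system A_4: the 4×4 matrix C matches after relabeling.

Alcove-folded reps (p=29, 7 weights, presented ϖ-order):

  [1] (3, 4, 3, 4);  [2] (3, 4, 3, 4);  [3] (5, 19, 3, 1);  [4] (3, 4, 3, 4);  [5] (5, 19, 3, 1);  [6] (3, 4, 3, 4);  [7] (3, 4, 3, 4)

2 distinct reps among the 7 weights ⇒ 2 W_29-linkage classes:

[[1, 2, 4, 6, 7], [3, 5]]


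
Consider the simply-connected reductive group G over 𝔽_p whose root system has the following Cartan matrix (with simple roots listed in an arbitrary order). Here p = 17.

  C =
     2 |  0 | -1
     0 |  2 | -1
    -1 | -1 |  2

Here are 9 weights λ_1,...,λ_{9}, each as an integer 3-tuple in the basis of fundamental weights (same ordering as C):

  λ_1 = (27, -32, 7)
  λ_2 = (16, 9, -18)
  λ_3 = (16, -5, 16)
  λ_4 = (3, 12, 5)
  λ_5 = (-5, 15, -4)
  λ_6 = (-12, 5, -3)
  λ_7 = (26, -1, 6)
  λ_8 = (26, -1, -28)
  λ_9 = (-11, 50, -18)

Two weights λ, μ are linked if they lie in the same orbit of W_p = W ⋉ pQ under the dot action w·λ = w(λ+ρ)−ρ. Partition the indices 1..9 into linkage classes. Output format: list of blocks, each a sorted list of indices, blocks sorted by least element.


Type A_3, rank 3, |W|=24; reorder rows/cols to standard.

W_17-reps of the 9 weights in Ā_17 (same 3-coord order as C):

  λ_1 → (6, 3, 2) · λ_2 → (0, 7, 10) · λ_3 → (0, 13, 0) · λ_4 → (2, 7, 4) · λ_5 → (3, 9, 4) · λ_6 → (2, 7, 4) · λ_7 → (0, 7, 10) · λ_8 → (0, 7, 10) · λ_9 → (0, 7, 10)

Linkage partition of the 9 weights (5 classes, p=17):

[[1], [2, 7, 8, 9], [3], [4, 6], [5]]


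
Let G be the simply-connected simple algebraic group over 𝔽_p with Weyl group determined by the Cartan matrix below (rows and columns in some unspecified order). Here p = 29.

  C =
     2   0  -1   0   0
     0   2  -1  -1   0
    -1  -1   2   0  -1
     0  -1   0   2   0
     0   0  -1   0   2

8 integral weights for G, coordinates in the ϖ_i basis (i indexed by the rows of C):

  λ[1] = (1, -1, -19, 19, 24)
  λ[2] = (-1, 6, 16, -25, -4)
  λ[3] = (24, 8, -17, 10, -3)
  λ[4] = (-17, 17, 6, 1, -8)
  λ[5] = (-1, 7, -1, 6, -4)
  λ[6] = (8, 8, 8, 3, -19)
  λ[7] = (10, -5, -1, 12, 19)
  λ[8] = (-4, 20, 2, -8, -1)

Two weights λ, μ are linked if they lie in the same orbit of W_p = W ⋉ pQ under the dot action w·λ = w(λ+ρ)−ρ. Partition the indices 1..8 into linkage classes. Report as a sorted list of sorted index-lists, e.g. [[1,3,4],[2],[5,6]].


Cartan matrix: type D_5 (|W|=1920); un-permuting the 5 rows.

Folding the 8 weights λ_j+ρ into Ā_29 (reps in the given 5-coord order):

  [1] (0, 2, 7, 2, 9)
  [2] (3, 5, 0, 7, 0)
  [3] (0, 2, 7, 2, 9)
  [4] (0, 2, 7, 2, 9)
  [5] (3, 5, 0, 7, 0)
  [6] (0, 2, 7, 2, 9)
  [7] (0, 2, 7, 2, 9)
  [8] (3, 5, 0, 7, 0)

2 distinct reps among the 8 weights ⇒ 2 W_29-linkage classes:

[[1, 3, 4, 6, 7], [2, 5, 8]]


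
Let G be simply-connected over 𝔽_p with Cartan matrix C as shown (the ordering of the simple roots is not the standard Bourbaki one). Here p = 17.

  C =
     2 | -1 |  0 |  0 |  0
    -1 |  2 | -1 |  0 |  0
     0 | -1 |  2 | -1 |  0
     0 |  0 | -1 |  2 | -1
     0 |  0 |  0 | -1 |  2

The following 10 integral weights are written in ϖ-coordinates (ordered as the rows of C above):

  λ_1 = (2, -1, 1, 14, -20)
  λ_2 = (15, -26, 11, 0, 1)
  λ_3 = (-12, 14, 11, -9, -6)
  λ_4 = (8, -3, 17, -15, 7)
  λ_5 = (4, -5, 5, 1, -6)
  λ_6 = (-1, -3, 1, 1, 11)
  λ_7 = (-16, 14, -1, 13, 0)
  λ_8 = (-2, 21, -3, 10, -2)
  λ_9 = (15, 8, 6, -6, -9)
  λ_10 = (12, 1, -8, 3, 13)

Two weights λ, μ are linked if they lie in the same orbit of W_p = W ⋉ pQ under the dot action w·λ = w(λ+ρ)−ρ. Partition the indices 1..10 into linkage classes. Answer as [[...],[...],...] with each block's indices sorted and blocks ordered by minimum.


Cartan matrix: type A_5 (|W|=720); un-permuting the 5 rows.

Folding the 10 weights λ_j+ρ into Ā_17 (reps in the given 5-coord order):

  1: (2, 0, 0, 2, 12) · 2: (1, 3, 1, 2, 2) · 3: (1, 3, 1, 2, 2) · 4: (1, 1, 2, 6, 2) · 5: (1, 3, 1, 2, 2) · 6: (2, 0, 0, 2, 12) · 7: (2, 0, 0, 2, 12) · 8: (1, 3, 1, 2, 2) · 9: (1, 1, 2, 6, 2) · 10: (1, 3, 1, 2, 2)

3 distinct reps among the 10 weights ⇒ 3 W_17-linkage classes:

[[1, 6, 7], [2, 3, 5, 8, 10], [4, 9]]


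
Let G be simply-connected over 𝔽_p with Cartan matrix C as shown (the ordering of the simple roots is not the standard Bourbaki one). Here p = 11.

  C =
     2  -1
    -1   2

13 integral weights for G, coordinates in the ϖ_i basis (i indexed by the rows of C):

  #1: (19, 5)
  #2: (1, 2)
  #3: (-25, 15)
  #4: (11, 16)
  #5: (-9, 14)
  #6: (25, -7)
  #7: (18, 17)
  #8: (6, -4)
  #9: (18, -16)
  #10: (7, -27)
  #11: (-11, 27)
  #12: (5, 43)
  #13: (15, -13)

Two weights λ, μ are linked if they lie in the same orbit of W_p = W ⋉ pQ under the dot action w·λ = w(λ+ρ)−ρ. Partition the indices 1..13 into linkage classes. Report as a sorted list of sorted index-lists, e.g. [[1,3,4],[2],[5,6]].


Root system A_2: the 2×2 matrix C matches after relabeling.

Alcove-folded reps (p=11, 13 weights, presented ϖ-order):

  1: (4, 5);  2: (2, 3);  3: (2, 3);  4: (1, 6);  5: (4, 3);  6: (4, 5);  7: (4, 3);  8: (4, 3);  9: (4, 3);  10: (4, 3);  11: (1, 6);  12: (0, 5);  13: (1, 6)

These 13 weights hit 5 W_11-dot-orbits; sizes (2, 2, 3, 5, 1):

[[1, 6], [2, 3], [4, 11, 13], [5, 7, 8, 9, 10], [12]]


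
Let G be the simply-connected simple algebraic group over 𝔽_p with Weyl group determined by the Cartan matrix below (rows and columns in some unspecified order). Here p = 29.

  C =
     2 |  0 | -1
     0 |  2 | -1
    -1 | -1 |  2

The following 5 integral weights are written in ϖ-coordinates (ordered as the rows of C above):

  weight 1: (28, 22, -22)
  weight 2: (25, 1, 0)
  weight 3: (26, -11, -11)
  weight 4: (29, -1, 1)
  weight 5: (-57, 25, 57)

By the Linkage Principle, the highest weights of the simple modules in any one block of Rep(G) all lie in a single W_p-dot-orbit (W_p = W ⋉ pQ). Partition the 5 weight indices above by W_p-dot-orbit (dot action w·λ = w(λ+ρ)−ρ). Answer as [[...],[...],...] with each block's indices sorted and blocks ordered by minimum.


Type A_3, rank 3, |W|=24; reorder rows/cols to standard.

Ā_29 reps of the 5 weights (A_3, coords as presented):

  1: (6, 0, 21) · 2: (26, 2, 1) · 3: (7, 10, 10) · 4: (26, 2, 1) · 5: (26, 2, 1)

3 distinct reps among the 5 weights ⇒ 3 W_29-linkage classes:

[[1], [2, 4, 5], [3]]


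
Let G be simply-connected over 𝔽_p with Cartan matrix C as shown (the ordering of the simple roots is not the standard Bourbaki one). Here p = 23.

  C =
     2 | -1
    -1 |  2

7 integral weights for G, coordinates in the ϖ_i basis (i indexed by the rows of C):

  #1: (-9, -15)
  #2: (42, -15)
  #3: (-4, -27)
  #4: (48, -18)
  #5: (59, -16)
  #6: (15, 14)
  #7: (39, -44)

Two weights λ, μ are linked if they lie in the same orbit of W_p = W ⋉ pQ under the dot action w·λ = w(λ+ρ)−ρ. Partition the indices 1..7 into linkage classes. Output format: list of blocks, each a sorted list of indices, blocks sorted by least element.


C ↔ A_2 under row/col permutation; |W(A_2)| = 6.

W_23-reps of the 7 weights in Ā_23 (same 2-coord order as C):

  [1] (14, 8);  [2] (3, 6);  [3] (17, 3);  [4] (3, 6);  [5] (14, 8);  [6] (8, 7);  [7] (17, 3)

The 7 indices split into 4 linkage classes (same alcove rep ⇔ same W_23-dot-orbit):

[[1, 5], [2, 4], [3, 7], [6]]


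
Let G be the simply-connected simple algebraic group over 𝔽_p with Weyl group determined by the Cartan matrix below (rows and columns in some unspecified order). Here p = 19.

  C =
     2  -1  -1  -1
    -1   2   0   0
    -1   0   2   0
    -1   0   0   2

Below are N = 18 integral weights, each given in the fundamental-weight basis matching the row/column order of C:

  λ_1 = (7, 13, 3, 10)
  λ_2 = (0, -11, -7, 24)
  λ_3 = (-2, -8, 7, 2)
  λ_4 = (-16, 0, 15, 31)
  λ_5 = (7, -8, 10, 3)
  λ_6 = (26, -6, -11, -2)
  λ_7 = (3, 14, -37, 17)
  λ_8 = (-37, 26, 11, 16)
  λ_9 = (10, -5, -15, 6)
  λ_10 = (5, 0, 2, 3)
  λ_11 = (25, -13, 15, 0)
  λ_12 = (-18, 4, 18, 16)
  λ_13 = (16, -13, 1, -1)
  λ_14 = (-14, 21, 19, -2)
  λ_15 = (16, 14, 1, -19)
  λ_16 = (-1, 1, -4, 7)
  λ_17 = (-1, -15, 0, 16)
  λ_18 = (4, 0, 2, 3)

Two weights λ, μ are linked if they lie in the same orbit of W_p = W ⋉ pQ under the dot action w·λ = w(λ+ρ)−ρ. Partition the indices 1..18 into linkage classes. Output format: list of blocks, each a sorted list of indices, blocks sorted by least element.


C ↔ D_4 under row/col permutation; |W(D_4)| = 192.

Ā_19 reps of the 18 weights (D_4, coords as presented):

  λ_1+ρ ↦ (4, 3, 7, 0);  λ_2+ρ ↦ (5, 1, 3, 4);  λ_3+ρ ↦ (2, 1, 0, 5);  λ_4+ρ ↦ (1, 0, 13, 3);  λ_5+ρ ↦ (4, 3, 7, 0);  λ_6+ρ ↦ (2, 1, 0, 5);  λ_7+ρ ↦ (1, 0, 13, 3);  λ_8+ρ ↦ (2, 1, 0, 5);  λ_9+ρ ↦ (4, 3, 7, 0);  λ_10+ρ ↦ (5, 1, 3, 4);  λ_11+ρ ↦ (4, 3, 7, 0);  λ_12+ρ ↦ (0, 12, 2, 0);  λ_13+ρ ↦ (0, 12, 2, 0);  λ_14+ρ ↦ (5, 1, 3, 4);  λ_15+ρ ↦ (1, 0, 13, 3);  λ_16+ρ ↦ (2, 1, 0, 5);  λ_17+ρ ↦ (1, 0, 13, 3);  λ_18+ρ ↦ (5, 1, 3, 4)

These 18 weights hit 5 W_19-dot-orbits; sizes (4, 4, 4, 4, 2):

[[1, 5, 9, 11], [2, 10, 14, 18], [3, 6, 8, 16], [4, 7, 15, 17], [12, 13]]


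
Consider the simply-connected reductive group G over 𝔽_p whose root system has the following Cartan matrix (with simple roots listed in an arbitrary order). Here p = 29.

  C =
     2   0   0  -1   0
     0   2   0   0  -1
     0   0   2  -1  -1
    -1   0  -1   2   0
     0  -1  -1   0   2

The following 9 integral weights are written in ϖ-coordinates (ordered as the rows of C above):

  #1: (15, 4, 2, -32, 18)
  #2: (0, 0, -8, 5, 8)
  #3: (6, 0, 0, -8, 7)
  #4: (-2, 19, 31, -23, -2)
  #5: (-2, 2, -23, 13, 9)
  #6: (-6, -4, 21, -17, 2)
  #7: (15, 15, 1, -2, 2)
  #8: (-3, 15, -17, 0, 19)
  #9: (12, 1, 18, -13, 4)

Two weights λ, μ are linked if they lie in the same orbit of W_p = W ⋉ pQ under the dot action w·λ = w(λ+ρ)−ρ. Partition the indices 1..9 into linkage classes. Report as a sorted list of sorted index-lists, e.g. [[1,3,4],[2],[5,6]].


Dynkin diagram of C (from the 8 off-diagonal −1 entries): A_5.

W_29-reps of the 9 weights in Ā_29 (same 5-coord order as C):

  λ_1 → (1, 2, 7, 12, 5) · λ_2 → (0, 1, 6, 1, 2) · λ_3 → (0, 1, 6, 1, 2) · λ_4 → (0, 1, 6, 1, 2) · λ_5 → (8, 9, 1, 1, 3) · λ_6 → (16, 3, 1, 5, 0) · λ_7 → (8, 9, 1, 1, 3) · λ_8 → (8, 9, 1, 1, 3) · λ_9 → (1, 2, 7, 12, 5)

Linkage partition of the 9 weights (4 classes, p=29):

[[1, 9], [2, 3, 4], [5, 7, 8], [6]]


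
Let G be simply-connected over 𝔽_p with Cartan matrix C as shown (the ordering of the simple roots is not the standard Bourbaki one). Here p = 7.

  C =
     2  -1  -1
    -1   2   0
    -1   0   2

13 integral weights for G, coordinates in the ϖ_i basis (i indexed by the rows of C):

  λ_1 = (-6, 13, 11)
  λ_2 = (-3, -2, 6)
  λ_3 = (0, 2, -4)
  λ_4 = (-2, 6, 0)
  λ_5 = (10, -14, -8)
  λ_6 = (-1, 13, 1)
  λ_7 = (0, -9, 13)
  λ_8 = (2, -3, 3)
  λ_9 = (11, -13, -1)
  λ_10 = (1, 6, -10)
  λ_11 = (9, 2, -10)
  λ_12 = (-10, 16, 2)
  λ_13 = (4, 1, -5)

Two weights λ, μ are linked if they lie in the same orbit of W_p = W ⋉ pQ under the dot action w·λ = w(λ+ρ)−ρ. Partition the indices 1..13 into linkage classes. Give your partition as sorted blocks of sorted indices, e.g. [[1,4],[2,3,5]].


Cartan matrix: type A_3 (|W|=24); un-permuting the 3 rows.

Alcove-folded reps (p=7, 13 weights, presented ϖ-order):

  λ_1 → (5, 2, 0) · λ_2 → (1, 2, 4) · λ_3 → (2, 1, 1) · λ_4 → (1, 6, 0) · λ_5 → (1, 2, 4) · λ_6 → (5, 2, 0) · λ_7 → (1, 6, 0) · λ_8 → (1, 2, 4) · λ_9 → (5, 2, 0) · λ_10 → (5, 2, 0) · λ_11 → (2, 1, 1) · λ_12 → (2, 1, 1) · λ_13 → (1, 2, 4)

These 13 weights hit 4 W_7-dot-orbits; sizes (4, 4, 3, 2):

[[1, 6, 9, 10], [2, 5, 8, 13], [3, 11, 12], [4, 7]]


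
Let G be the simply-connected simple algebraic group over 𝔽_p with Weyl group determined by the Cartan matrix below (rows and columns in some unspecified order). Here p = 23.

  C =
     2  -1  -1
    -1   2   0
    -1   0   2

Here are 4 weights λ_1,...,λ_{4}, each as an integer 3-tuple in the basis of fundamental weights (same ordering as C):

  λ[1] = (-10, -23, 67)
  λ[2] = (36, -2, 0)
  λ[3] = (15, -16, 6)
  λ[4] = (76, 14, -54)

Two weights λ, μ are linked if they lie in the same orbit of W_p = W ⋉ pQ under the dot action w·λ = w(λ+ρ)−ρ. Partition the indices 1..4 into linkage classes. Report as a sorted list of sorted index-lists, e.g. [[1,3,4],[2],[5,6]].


C ↔ A_3 under row/col permutation; |W(A_3)| = 24.

Folding the 4 weights λ_j+ρ into Ā_23 (reps in the given 3-coord order):

    [1] (8, 1, 1)
    [2] (8, 1, 1)
    [3] (1, 15, 7)
    [4] (1, 15, 7)

The 4 indices split into 2 linkage classes (same alcove rep ⇔ same W_23-dot-orbit):

[[1, 2], [3, 4]]


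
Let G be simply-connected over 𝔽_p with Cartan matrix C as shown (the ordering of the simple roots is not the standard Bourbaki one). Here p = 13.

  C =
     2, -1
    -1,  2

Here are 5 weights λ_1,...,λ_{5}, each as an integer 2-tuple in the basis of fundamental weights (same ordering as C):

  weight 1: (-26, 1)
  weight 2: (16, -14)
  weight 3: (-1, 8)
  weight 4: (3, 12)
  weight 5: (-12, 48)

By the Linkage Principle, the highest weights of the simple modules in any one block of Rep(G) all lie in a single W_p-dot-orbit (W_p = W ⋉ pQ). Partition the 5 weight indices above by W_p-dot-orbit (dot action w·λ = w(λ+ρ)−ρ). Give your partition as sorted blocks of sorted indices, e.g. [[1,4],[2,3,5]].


Dynkin diagram of C (from the 2 off-diagonal −1 entries): A_2.

Ā_13 reps of the 5 weights (A_2, coords as presented):

    λ_1+ρ ↦ (10, 1)
    λ_2+ρ ↦ (0, 9)
    λ_3+ρ ↦ (0, 9)
    λ_4+ρ ↦ (0, 9)
    λ_5+ρ ↦ (10, 1)

These 5 weights hit 2 W_13-dot-orbits; sizes (2, 3):

[[1, 5], [2, 3, 4]]


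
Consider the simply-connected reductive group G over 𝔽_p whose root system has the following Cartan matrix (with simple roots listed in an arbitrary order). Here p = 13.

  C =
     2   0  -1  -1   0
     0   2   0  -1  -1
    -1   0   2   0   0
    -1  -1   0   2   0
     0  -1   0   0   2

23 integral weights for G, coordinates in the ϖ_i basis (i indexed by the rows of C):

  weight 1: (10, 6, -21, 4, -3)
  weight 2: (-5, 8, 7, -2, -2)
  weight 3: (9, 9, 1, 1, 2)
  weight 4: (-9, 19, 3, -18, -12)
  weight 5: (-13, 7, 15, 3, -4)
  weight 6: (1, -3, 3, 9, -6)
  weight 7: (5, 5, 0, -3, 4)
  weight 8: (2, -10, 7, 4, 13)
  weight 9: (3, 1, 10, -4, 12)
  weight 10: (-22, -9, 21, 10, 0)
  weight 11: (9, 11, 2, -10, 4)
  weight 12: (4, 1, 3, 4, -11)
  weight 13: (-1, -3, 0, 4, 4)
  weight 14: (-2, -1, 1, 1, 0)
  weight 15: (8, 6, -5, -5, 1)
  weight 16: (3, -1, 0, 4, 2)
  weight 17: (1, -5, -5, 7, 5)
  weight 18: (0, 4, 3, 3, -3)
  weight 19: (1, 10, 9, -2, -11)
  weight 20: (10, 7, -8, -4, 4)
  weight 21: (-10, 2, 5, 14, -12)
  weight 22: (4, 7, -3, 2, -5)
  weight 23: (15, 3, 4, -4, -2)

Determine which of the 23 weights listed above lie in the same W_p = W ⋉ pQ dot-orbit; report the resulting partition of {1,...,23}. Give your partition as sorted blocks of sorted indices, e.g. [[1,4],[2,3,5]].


Type A_5, rank 5, |W|=720; reorder rows/cols to standard.

W_13-reps of the 23 weights in Ā_13 (same 5-coord order as C):

  [1] (2, 4, 1, 3, 1) · [2] (1, 3, 3, 4, 1) · [3] (1, 0, 1, 1, 1) · [4] (1, 3, 3, 4, 1) · [5] (4, 0, 1, 5, 3) · [6] (2, 4, 1, 3, 1) · [7] (2, 4, 2, 2, 2) · [8] (0, 2, 1, 3, 3) · [9] (1, 0, 1, 1, 1) · [10] (1, 3, 3, 4, 1) · [11] (4, 0, 1, 5, 3) · [12] (2, 4, 1, 3, 1) · [13] (0, 2, 1, 3, 3) · [14] (1, 0, 1, 1, 1) · [15] (1, 3, 3, 4, 1) · [16] (4, 0, 1, 5, 3) · [17] (2, 4, 2, 2, 2) · [18] (1, 3, 3, 4, 1) · [19] (1, 0, 1, 1, 1) · [20] (0, 2, 1, 3, 3) · [21] (2, 4, 2, 2, 2) · [22] (2, 4, 1, 3, 1) · [23] (4, 0, 1, 5, 3)

Grouping the 23 weights by Ā_13-representative: 6 linkage classes.

[[1, 6, 12, 22], [2, 4, 10, 15, 18], [3, 9, 14, 19], [5, 11, 16, 23], [7, 17, 21], [8, 13, 20]]
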